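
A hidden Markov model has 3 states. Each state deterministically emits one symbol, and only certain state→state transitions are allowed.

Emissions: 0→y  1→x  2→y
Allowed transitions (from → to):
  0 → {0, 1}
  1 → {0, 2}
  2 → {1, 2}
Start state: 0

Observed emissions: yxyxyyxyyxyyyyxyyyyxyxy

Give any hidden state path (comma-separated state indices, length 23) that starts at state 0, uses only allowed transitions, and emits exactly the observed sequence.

0,1,0,1,0,0,1,0,0,1,2,2,2,2,1,2,2,2,2,1,0,1,2

  pos 0: y in {0,2}, choose 0; start
  pos 1: x in {1}, choose 1; 0->1 ok
  pos 2: y in {0,2}, choose 0; 1->0 ok
  pos 3: x in {1}, choose 1; 0->1 ok
  pos 4: y in {0,2}, choose 0; 1->0 ok
  pos 5: y in {0,2}, choose 0; 0->0 ok
  pos 6: x in {1}, choose 1; 0->1 ok
  pos 7: y in {0,2}, choose 0; 1->0 ok
  pos 8: y in {0,2}, choose 0; 0->0 ok
  pos 9: x in {1}, choose 1; 0->1 ok
  pos 10: y in {0,2}, choose 2; 1->2 ok
  pos 11: y in {0,2}, choose 2; 2->2 ok
  pos 12: y in {0,2}, choose 2; 2->2 ok
  pos 13: y in {0,2}, choose 2; 2->2 ok
  pos 14: x in {1}, choose 1; 2->1 ok
  pos 15: y in {0,2}, choose 2; 1->2 ok
  pos 16: y in {0,2}, choose 2; 2->2 ok
  pos 17: y in {0,2}, choose 2; 2->2 ok
  pos 18: y in {0,2}, choose 2; 2->2 ok
  pos 19: x in {1}, choose 1; 2->1 ok
  pos 20: y in {0,2}, choose 0; 1->0 ok
  pos 21: x in {1}, choose 1; 0->1 ok
  pos 22: y in {0,2}, choose 2; 1->2 ok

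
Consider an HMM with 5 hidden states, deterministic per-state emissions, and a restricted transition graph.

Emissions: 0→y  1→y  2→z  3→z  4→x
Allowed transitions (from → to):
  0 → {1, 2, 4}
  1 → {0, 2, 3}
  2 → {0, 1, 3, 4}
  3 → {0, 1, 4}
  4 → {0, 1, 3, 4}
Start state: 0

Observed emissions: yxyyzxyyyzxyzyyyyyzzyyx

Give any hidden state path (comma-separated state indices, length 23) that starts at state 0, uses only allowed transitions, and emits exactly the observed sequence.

0,4,1,0,2,4,0,1,0,2,4,1,2,1,0,1,0,1,2,3,1,0,4

  pos 0: y in {0,1}, choose 0; start
  pos 1: x in {4}, choose 4; 0->4 ok
  pos 2: y in {0,1}, choose 1; 4->1 ok
  pos 3: y in {0,1}, choose 0; 1->0 ok
  pos 4: z in {2,3}, choose 2; 0->2 ok
  pos 5: x in {4}, choose 4; 2->4 ok
  pos 6: y in {0,1}, choose 0; 4->0 ok
  pos 7: y in {0,1}, choose 1; 0->1 ok
  pos 8: y in {0,1}, choose 0; 1->0 ok
  pos 9: z in {2,3}, choose 2; 0->2 ok
  pos 10: x in {4}, choose 4; 2->4 ok
  pos 11: y in {0,1}, choose 1; 4->1 ok
  pos 12: z in {2,3}, choose 2; 1->2 ok
  pos 13: y in {0,1}, choose 1; 2->1 ok
  pos 14: y in {0,1}, choose 0; 1->0 ok
  pos 15: y in {0,1}, choose 1; 0->1 ok
  pos 16: y in {0,1}, choose 0; 1->0 ok
  pos 17: y in {0,1}, choose 1; 0->1 ok
  pos 18: z in {2,3}, choose 2; 1->2 ok
  pos 19: z in {2,3}, choose 3; 2->3 ok
  pos 20: y in {0,1}, choose 1; 3->1 ok
  pos 21: y in {0,1}, choose 0; 1->0 ok
  pos 22: x in {4}, choose 4; 0->4 ok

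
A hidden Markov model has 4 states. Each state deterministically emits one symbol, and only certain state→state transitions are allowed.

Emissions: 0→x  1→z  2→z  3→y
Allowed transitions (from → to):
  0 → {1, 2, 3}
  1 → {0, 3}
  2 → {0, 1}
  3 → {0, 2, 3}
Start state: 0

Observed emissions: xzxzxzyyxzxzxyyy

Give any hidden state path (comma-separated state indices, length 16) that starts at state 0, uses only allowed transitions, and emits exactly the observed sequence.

0,2,0,2,0,1,3,3,0,1,0,1,0,3,3,3

  pos 0: x in {0}, choose 0; start
  pos 1: z in {1,2}, choose 2; 0->2 ok
  pos 2: x in {0}, choose 0; 2->0 ok
  pos 3: z in {1,2}, choose 2; 0->2 ok
  pos 4: x in {0}, choose 0; 2->0 ok
  pos 5: z in {1,2}, choose 1; 0->1 ok
  pos 6: y in {3}, choose 3; 1->3 ok
  pos 7: y in {3}, choose 3; 3->3 ok
  pos 8: x in {0}, choose 0; 3->0 ok
  pos 9: z in {1,2}, choose 1; 0->1 ok
  pos 10: x in {0}, choose 0; 1->0 ok
  pos 11: z in {1,2}, choose 1; 0->1 ok
  pos 12: x in {0}, choose 0; 1->0 ok
  pos 13: y in {3}, choose 3; 0->3 ok
  pos 14: y in {3}, choose 3; 3->3 ok
  pos 15: y in {3}, choose 3; 3->3 ok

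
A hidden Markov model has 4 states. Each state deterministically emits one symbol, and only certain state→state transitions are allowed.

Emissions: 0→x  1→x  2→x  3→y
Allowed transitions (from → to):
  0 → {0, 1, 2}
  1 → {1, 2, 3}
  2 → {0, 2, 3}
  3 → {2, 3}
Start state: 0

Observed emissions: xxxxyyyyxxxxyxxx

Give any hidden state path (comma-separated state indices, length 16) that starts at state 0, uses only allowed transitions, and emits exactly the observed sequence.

  0: obs=x cand={0,1,2} pick 0 [start]
  1: obs=x cand={0,1,2} pick 0 [0->0 ok]
  2: obs=x cand={0,1,2} pick 1 [0->1 ok]
  3: obs=x cand={0,1,2} pick 2 [1->2 ok]
  4: obs=y cand={3} pick 3 [2->3 ok]
  5: obs=y cand={3} pick 3 [3->3 ok]
  6: obs=y cand={3} pick 3 [3->3 ok]
  7: obs=y cand={3} pick 3 [3->3 ok]
  8: obs=x cand={0,1,2} pick 2 [3->2 ok]
  9: obs=x cand={0,1,2} pick 0 [2->0 ok]
  10: obs=x cand={0,1,2} pick 0 [0->0 ok]
  11: obs=x cand={0,1,2} pick 2 [0->2 ok]
  12: obs=y cand={3} pick 3 [2->3 ok]
  13: obs=x cand={0,1,2} pick 2 [3->2 ok]
  14: obs=x cand={0,1,2} pick 0 [2->0 ok]
  15: obs=x cand={0,1,2} pick 0 [0->0 ok]

0,0,1,2,3,3,3,3,2,0,0,2,3,2,0,0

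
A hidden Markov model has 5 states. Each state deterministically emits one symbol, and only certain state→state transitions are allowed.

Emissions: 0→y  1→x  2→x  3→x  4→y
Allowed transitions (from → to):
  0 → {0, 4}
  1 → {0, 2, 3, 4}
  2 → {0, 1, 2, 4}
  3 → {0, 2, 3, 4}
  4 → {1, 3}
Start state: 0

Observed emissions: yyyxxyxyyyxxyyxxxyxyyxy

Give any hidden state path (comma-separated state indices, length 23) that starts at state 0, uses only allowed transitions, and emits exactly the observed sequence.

  0: obs=y cand={0,4} pick 0 [start]
  1: obs=y cand={0,4} pick 0 [0->0 ok]
  2: obs=y cand={0,4} pick 4 [0->4 ok]
  3: obs=x cand={1,2,3} pick 3 [4->3 ok]
  4: obs=x cand={1,2,3} pick 3 [3->3 ok]
  5: obs=y cand={0,4} pick 4 [3->4 ok]
  6: obs=x cand={1,2,3} pick 3 [4->3 ok]
  7: obs=y cand={0,4} pick 0 [3->0 ok]
  8: obs=y cand={0,4} pick 0 [0->0 ok]
  9: obs=y cand={0,4} pick 4 [0->4 ok]
  10: obs=x cand={1,2,3} pick 3 [4->3 ok]
  11: obs=x cand={1,2,3} pick 2 [3->2 ok]
  12: obs=y cand={0,4} pick 0 [2->0 ok]
  13: obs=y cand={0,4} pick 4 [0->4 ok]
  14: obs=x cand={1,2,3} pick 1 [4->1 ok]
  15: obs=x cand={1,2,3} pick 2 [1->2 ok]
  16: obs=x cand={1,2,3} pick 2 [2->2 ok]
  17: obs=y cand={0,4} pick 4 [2->4 ok]
  18: obs=x cand={1,2,3} pick 1 [4->1 ok]
  19: obs=y cand={0,4} pick 0 [1->0 ok]
  20: obs=y cand={0,4} pick 4 [0->4 ok]
  21: obs=x cand={1,2,3} pick 3 [4->3 ok]
  22: obs=y cand={0,4} pick 4 [3->4 ok]

0,0,4,3,3,4,3,0,0,4,3,2,0,4,1,2,2,4,1,0,4,3,4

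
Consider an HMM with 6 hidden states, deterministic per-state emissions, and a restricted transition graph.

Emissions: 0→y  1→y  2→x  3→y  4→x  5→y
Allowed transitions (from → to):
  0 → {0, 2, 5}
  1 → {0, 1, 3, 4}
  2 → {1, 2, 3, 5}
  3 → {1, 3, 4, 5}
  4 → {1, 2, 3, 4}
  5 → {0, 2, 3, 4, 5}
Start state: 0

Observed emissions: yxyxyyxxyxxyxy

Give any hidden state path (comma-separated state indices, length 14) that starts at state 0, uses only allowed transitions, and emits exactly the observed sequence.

0,2,5,2,3,5,4,4,3,4,2,3,4,3

  [0] y  {0,1,3,5}  => 0  start
  [1] x  {2,4}  => 2  0->2 ok
  [2] y  {0,1,3,5}  => 5  2->5 ok
  [3] x  {2,4}  => 2  5->2 ok
  [4] y  {0,1,3,5}  => 3  2->3 ok
  [5] y  {0,1,3,5}  => 5  3->5 ok
  [6] x  {2,4}  => 4  5->4 ok
  [7] x  {2,4}  => 4  4->4 ok
  [8] y  {0,1,3,5}  => 3  4->3 ok
  [9] x  {2,4}  => 4  3->4 ok
  [10] x  {2,4}  => 2  4->2 ok
  [11] y  {0,1,3,5}  => 3  2->3 ok
  [12] x  {2,4}  => 4  3->4 ok
  [13] y  {0,1,3,5}  => 3  4->3 ok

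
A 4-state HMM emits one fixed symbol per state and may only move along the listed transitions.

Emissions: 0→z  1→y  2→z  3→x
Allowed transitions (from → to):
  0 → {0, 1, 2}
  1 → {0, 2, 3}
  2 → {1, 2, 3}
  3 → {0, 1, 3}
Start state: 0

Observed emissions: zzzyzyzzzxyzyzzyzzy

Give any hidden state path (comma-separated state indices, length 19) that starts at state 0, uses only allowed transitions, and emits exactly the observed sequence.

  t0 'z' -> {0,2}, take 0 (start)
  t1 'z' -> {0,2}, take 2 (0->2 ok)
  t2 'z' -> {0,2}, take 2 (2->2 ok)
  t3 'y' -> {1}, take 1 (2->1 ok)
  t4 'z' -> {0,2}, take 2 (1->2 ok)
  t5 'y' -> {1}, take 1 (2->1 ok)
  t6 'z' -> {0,2}, take 0 (1->0 ok)
  t7 'z' -> {0,2}, take 0 (0->0 ok)
  t8 'z' -> {0,2}, take 2 (0->2 ok)
  t9 'x' -> {3}, take 3 (2->3 ok)
  t10 'y' -> {1}, take 1 (3->1 ok)
  t11 'z' -> {0,2}, take 0 (1->0 ok)
  t12 'y' -> {1}, take 1 (0->1 ok)
  t13 'z' -> {0,2}, take 0 (1->0 ok)
  t14 'z' -> {0,2}, take 0 (0->0 ok)
  t15 'y' -> {1}, take 1 (0->1 ok)
  t16 'z' -> {0,2}, take 2 (1->2 ok)
  t17 'z' -> {0,2}, take 2 (2->2 ok)
  t18 'y' -> {1}, take 1 (2->1 ok)

0,2,2,1,2,1,0,0,2,3,1,0,1,0,0,1,2,2,1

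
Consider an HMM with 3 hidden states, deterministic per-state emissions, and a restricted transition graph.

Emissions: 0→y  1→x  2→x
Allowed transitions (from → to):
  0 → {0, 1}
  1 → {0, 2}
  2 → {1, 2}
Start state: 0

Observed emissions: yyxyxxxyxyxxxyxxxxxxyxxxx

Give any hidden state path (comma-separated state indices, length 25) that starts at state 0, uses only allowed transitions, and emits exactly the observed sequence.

0,0,1,0,1,2,1,0,1,0,1,2,1,0,1,2,2,2,2,1,0,1,2,2,1

  t0 'y' -> {0}, take 0 (start)
  t1 'y' -> {0}, take 0 (0->0 ok)
  t2 'x' -> {1,2}, take 1 (0->1 ok)
  t3 'y' -> {0}, take 0 (1->0 ok)
  t4 'x' -> {1,2}, take 1 (0->1 ok)
  t5 'x' -> {1,2}, take 2 (1->2 ok)
  t6 'x' -> {1,2}, take 1 (2->1 ok)
  t7 'y' -> {0}, take 0 (1->0 ok)
  t8 'x' -> {1,2}, take 1 (0->1 ok)
  t9 'y' -> {0}, take 0 (1->0 ok)
  t10 'x' -> {1,2}, take 1 (0->1 ok)
  t11 'x' -> {1,2}, take 2 (1->2 ok)
  t12 'x' -> {1,2}, take 1 (2->1 ok)
  t13 'y' -> {0}, take 0 (1->0 ok)
  t14 'x' -> {1,2}, take 1 (0->1 ok)
  t15 'x' -> {1,2}, take 2 (1->2 ok)
  t16 'x' -> {1,2}, take 2 (2->2 ok)
  t17 'x' -> {1,2}, take 2 (2->2 ok)
  t18 'x' -> {1,2}, take 2 (2->2 ok)
  t19 'x' -> {1,2}, take 1 (2->1 ok)
  t20 'y' -> {0}, take 0 (1->0 ok)
  t21 'x' -> {1,2}, take 1 (0->1 ok)
  t22 'x' -> {1,2}, take 2 (1->2 ok)
  t23 'x' -> {1,2}, take 2 (2->2 ok)
  t24 'x' -> {1,2}, take 1 (2->1 ok)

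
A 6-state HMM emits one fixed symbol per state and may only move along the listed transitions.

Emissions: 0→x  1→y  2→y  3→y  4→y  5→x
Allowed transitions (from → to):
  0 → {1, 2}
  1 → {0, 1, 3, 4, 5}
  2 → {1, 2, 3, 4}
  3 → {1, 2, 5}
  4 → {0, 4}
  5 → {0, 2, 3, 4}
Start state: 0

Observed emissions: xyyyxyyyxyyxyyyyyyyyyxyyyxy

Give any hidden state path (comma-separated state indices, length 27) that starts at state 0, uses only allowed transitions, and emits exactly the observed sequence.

0,1,4,4,0,1,1,1,0,2,1,0,2,2,1,4,4,4,4,4,4,0,1,4,4,0,2

  t0 'x' -> {0,5}, take 0 (start)
  t1 'y' -> {1,2,3,4}, take 1 (0->1 ok)
  t2 'y' -> {1,2,3,4}, take 4 (1->4 ok)
  t3 'y' -> {1,2,3,4}, take 4 (4->4 ok)
  t4 'x' -> {0,5}, take 0 (4->0 ok)
  t5 'y' -> {1,2,3,4}, take 1 (0->1 ok)
  t6 'y' -> {1,2,3,4}, take 1 (1->1 ok)
  t7 'y' -> {1,2,3,4}, take 1 (1->1 ok)
  t8 'x' -> {0,5}, take 0 (1->0 ok)
  t9 'y' -> {1,2,3,4}, take 2 (0->2 ok)
  t10 'y' -> {1,2,3,4}, take 1 (2->1 ok)
  t11 'x' -> {0,5}, take 0 (1->0 ok)
  t12 'y' -> {1,2,3,4}, take 2 (0->2 ok)
  t13 'y' -> {1,2,3,4}, take 2 (2->2 ok)
  t14 'y' -> {1,2,3,4}, take 1 (2->1 ok)
  t15 'y' -> {1,2,3,4}, take 4 (1->4 ok)
  t16 'y' -> {1,2,3,4}, take 4 (4->4 ok)
  t17 'y' -> {1,2,3,4}, take 4 (4->4 ok)
  t18 'y' -> {1,2,3,4}, take 4 (4->4 ok)
  t19 'y' -> {1,2,3,4}, take 4 (4->4 ok)
  t20 'y' -> {1,2,3,4}, take 4 (4->4 ok)
  t21 'x' -> {0,5}, take 0 (4->0 ok)
  t22 'y' -> {1,2,3,4}, take 1 (0->1 ok)
  t23 'y' -> {1,2,3,4}, take 4 (1->4 ok)
  t24 'y' -> {1,2,3,4}, take 4 (4->4 ok)
  t25 'x' -> {0,5}, take 0 (4->0 ok)
  t26 'y' -> {1,2,3,4}, take 2 (0->2 ok)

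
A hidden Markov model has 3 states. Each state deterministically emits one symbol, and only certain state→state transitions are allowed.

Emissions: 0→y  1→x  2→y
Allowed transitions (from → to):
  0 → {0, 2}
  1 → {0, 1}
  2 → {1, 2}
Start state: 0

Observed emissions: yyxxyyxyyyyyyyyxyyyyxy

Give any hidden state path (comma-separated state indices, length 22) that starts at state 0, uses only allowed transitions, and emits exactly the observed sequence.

0,2,1,1,0,2,1,0,0,2,2,2,2,2,2,1,0,0,0,2,1,0

  t0 'y' -> {0,2}, take 0 (start)
  t1 'y' -> {0,2}, take 2 (0->2 ok)
  t2 'x' -> {1}, take 1 (2->1 ok)
  t3 'x' -> {1}, take 1 (1->1 ok)
  t4 'y' -> {0,2}, take 0 (1->0 ok)
  t5 'y' -> {0,2}, take 2 (0->2 ok)
  t6 'x' -> {1}, take 1 (2->1 ok)
  t7 'y' -> {0,2}, take 0 (1->0 ok)
  t8 'y' -> {0,2}, take 0 (0->0 ok)
  t9 'y' -> {0,2}, take 2 (0->2 ok)
  t10 'y' -> {0,2}, take 2 (2->2 ok)
  t11 'y' -> {0,2}, take 2 (2->2 ok)
  t12 'y' -> {0,2}, take 2 (2->2 ok)
  t13 'y' -> {0,2}, take 2 (2->2 ok)
  t14 'y' -> {0,2}, take 2 (2->2 ok)
  t15 'x' -> {1}, take 1 (2->1 ok)
  t16 'y' -> {0,2}, take 0 (1->0 ok)
  t17 'y' -> {0,2}, take 0 (0->0 ok)
  t18 'y' -> {0,2}, take 0 (0->0 ok)
  t19 'y' -> {0,2}, take 2 (0->2 ok)
  t20 'x' -> {1}, take 1 (2->1 ok)
  t21 'y' -> {0,2}, take 0 (1->0 ok)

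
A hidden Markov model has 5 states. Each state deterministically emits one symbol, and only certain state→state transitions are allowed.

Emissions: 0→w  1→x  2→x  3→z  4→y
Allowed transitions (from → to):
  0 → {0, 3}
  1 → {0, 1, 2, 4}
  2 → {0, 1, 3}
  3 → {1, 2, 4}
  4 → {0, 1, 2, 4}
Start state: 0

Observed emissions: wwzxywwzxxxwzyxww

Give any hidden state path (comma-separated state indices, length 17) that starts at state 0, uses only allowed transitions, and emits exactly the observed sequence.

  t0 'w' -> {0}, take 0 (start)
  t1 'w' -> {0}, take 0 (0->0 ok)
  t2 'z' -> {3}, take 3 (0->3 ok)
  t3 'x' -> {1,2}, take 1 (3->1 ok)
  t4 'y' -> {4}, take 4 (1->4 ok)
  t5 'w' -> {0}, take 0 (4->0 ok)
  t6 'w' -> {0}, take 0 (0->0 ok)
  t7 'z' -> {3}, take 3 (0->3 ok)
  t8 'x' -> {1,2}, take 1 (3->1 ok)
  t9 'x' -> {1,2}, take 1 (1->1 ok)
  t10 'x' -> {1,2}, take 1 (1->1 ok)
  t11 'w' -> {0}, take 0 (1->0 ok)
  t12 'z' -> {3}, take 3 (0->3 ok)
  t13 'y' -> {4}, take 4 (3->4 ok)
  t14 'x' -> {1,2}, take 1 (4->1 ok)
  t15 'w' -> {0}, take 0 (1->0 ok)
  t16 'w' -> {0}, take 0 (0->0 ok)

0,0,3,1,4,0,0,3,1,1,1,0,3,4,1,0,0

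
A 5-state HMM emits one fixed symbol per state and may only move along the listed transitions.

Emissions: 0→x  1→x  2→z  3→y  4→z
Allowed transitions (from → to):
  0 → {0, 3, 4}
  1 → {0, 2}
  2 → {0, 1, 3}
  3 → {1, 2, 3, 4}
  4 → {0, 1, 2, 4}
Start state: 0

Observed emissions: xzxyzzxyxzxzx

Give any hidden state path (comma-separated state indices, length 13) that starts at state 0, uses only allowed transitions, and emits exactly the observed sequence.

  t0 'x' -> {0,1}, take 0 (start)
  t1 'z' -> {2,4}, take 4 (0->4 ok)
  t2 'x' -> {0,1}, take 0 (4->0 ok)
  t3 'y' -> {3}, take 3 (0->3 ok)
  t4 'z' -> {2,4}, take 4 (3->4 ok)
  t5 'z' -> {2,4}, take 4 (4->4 ok)
  t6 'x' -> {0,1}, take 0 (4->0 ok)
  t7 'y' -> {3}, take 3 (0->3 ok)
  t8 'x' -> {0,1}, take 1 (3->1 ok)
  t9 'z' -> {2,4}, take 2 (1->2 ok)
  t10 'x' -> {0,1}, take 1 (2->1 ok)
  t11 'z' -> {2,4}, take 2 (1->2 ok)
  t12 'x' -> {0,1}, take 1 (2->1 ok)

0,4,0,3,4,4,0,3,1,2,1,2,1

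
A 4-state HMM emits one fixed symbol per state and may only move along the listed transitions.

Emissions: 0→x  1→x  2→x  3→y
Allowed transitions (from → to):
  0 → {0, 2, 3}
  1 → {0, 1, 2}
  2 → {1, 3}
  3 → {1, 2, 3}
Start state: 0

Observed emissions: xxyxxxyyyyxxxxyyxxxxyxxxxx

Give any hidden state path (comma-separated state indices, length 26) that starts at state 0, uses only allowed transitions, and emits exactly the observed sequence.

  0: obs=x cand={0,1,2} pick 0 [start]
  1: obs=x cand={0,1,2} pick 0 [0->0 ok]
  2: obs=y cand={3} pick 3 [0->3 ok]
  3: obs=x cand={0,1,2} pick 1 [3->1 ok]
  4: obs=x cand={0,1,2} pick 1 [1->1 ok]
  5: obs=x cand={0,1,2} pick 2 [1->2 ok]
  6: obs=y cand={3} pick 3 [2->3 ok]
  7: obs=y cand={3} pick 3 [3->3 ok]
  8: obs=y cand={3} pick 3 [3->3 ok]
  9: obs=y cand={3} pick 3 [3->3 ok]
  10: obs=x cand={0,1,2} pick 1 [3->1 ok]
  11: obs=x cand={0,1,2} pick 0 [1->0 ok]
  12: obs=x cand={0,1,2} pick 0 [0->0 ok]
  13: obs=x cand={0,1,2} pick 2 [0->2 ok]
  14: obs=y cand={3} pick 3 [2->3 ok]
  15: obs=y cand={3} pick 3 [3->3 ok]
  16: obs=x cand={0,1,2} pick 2 [3->2 ok]
  17: obs=x cand={0,1,2} pick 1 [2->1 ok]
  18: obs=x cand={0,1,2} pick 1 [1->1 ok]
  19: obs=x cand={0,1,2} pick 0 [1->0 ok]
  20: obs=y cand={3} pick 3 [0->3 ok]
  21: obs=x cand={0,1,2} pick 1 [3->1 ok]
  22: obs=x cand={0,1,2} pick 2 [1->2 ok]
  23: obs=x cand={0,1,2} pick 1 [2->1 ok]
  24: obs=x cand={0,1,2} pick 1 [1->1 ok]
  25: obs=x cand={0,1,2} pick 0 [1->0 ok]

0,0,3,1,1,2,3,3,3,3,1,0,0,2,3,3,2,1,1,0,3,1,2,1,1,0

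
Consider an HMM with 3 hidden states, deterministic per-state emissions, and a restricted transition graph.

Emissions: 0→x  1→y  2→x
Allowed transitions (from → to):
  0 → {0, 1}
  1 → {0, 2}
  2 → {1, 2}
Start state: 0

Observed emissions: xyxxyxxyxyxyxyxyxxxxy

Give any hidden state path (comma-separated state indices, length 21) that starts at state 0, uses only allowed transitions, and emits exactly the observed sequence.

  t0 'x' -> {0,2}, take 0 (start)
  t1 'y' -> {1}, take 1 (0->1 ok)
  t2 'x' -> {0,2}, take 0 (1->0 ok)
  t3 'x' -> {0,2}, take 0 (0->0 ok)
  t4 'y' -> {1}, take 1 (0->1 ok)
  t5 'x' -> {0,2}, take 2 (1->2 ok)
  t6 'x' -> {0,2}, take 2 (2->2 ok)
  t7 'y' -> {1}, take 1 (2->1 ok)
  t8 'x' -> {0,2}, take 0 (1->0 ok)
  t9 'y' -> {1}, take 1 (0->1 ok)
  t10 'x' -> {0,2}, take 0 (1->0 ok)
  t11 'y' -> {1}, take 1 (0->1 ok)
  t12 'x' -> {0,2}, take 2 (1->2 ok)
  t13 'y' -> {1}, take 1 (2->1 ok)
  t14 'x' -> {0,2}, take 2 (1->2 ok)
  t15 'y' -> {1}, take 1 (2->1 ok)
  t16 'x' -> {0,2}, take 2 (1->2 ok)
  t17 'x' -> {0,2}, take 2 (2->2 ok)
  t18 'x' -> {0,2}, take 2 (2->2 ok)
  t19 'x' -> {0,2}, take 2 (2->2 ok)
  t20 'y' -> {1}, take 1 (2->1 ok)

0,1,0,0,1,2,2,1,0,1,0,1,2,1,2,1,2,2,2,2,1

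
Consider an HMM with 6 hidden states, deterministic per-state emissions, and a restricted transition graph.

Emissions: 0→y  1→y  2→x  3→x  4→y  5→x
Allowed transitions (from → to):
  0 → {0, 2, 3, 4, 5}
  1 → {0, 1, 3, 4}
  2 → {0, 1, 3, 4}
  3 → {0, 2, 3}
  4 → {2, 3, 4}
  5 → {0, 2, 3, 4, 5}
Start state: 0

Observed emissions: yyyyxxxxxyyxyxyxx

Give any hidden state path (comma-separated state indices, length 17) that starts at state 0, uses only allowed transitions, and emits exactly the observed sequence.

  0: obs=y cand={0,1,4} pick 0 [start]
  1: obs=y cand={0,1,4} pick 4 [0->4 ok]
  2: obs=y cand={0,1,4} pick 4 [4->4 ok]
  3: obs=y cand={0,1,4} pick 4 [4->4 ok]
  4: obs=x cand={2,3,5} pick 2 [4->2 ok]
  5: obs=x cand={2,3,5} pick 3 [2->3 ok]
  6: obs=x cand={2,3,5} pick 2 [3->2 ok]
  7: obs=x cand={2,3,5} pick 3 [2->3 ok]
  8: obs=x cand={2,3,5} pick 3 [3->3 ok]
  9: obs=y cand={0,1,4} pick 0 [3->0 ok]
  10: obs=y cand={0,1,4} pick 0 [0->0 ok]
  11: obs=x cand={2,3,5} pick 3 [0->3 ok]
  12: obs=y cand={0,1,4} pick 0 [3->0 ok]
  13: obs=x cand={2,3,5} pick 2 [0->2 ok]
  14: obs=y cand={0,1,4} pick 0 [2->0 ok]
  15: obs=x cand={2,3,5} pick 5 [0->5 ok]
  16: obs=x cand={2,3,5} pick 5 [5->5 ok]

0,4,4,4,2,3,2,3,3,0,0,3,0,2,0,5,5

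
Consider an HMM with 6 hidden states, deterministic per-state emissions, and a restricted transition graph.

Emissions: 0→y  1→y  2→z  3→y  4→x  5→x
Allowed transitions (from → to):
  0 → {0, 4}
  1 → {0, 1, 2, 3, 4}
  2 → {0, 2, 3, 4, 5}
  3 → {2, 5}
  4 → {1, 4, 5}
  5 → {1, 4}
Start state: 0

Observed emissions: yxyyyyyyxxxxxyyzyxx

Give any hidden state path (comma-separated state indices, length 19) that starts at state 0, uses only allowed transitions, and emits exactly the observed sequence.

0,4,1,0,0,0,0,0,4,5,4,5,4,1,1,2,0,4,4

  [0] y  {0,1,3}  => 0  start
  [1] x  {4,5}  => 4  0->4 ok
  [2] y  {0,1,3}  => 1  4->1 ok
  [3] y  {0,1,3}  => 0  1->0 ok
  [4] y  {0,1,3}  => 0  0->0 ok
  [5] y  {0,1,3}  => 0  0->0 ok
  [6] y  {0,1,3}  => 0  0->0 ok
  [7] y  {0,1,3}  => 0  0->0 ok
  [8] x  {4,5}  => 4  0->4 ok
  [9] x  {4,5}  => 5  4->5 ok
  [10] x  {4,5}  => 4  5->4 ok
  [11] x  {4,5}  => 5  4->5 ok
  [12] x  {4,5}  => 4  5->4 ok
  [13] y  {0,1,3}  => 1  4->1 ok
  [14] y  {0,1,3}  => 1  1->1 ok
  [15] z  {2}  => 2  1->2 ok
  [16] y  {0,1,3}  => 0  2->0 ok
  [17] x  {4,5}  => 4  0->4 ok
  [18] x  {4,5}  => 4  4->4 ok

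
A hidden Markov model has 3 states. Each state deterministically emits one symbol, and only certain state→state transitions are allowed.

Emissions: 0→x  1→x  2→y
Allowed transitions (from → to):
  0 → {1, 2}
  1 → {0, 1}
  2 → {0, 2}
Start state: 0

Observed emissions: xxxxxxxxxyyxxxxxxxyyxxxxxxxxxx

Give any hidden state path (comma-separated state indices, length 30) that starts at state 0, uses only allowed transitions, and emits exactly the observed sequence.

0,1,0,1,1,0,1,1,0,2,2,0,1,1,0,1,1,0,2,2,0,1,0,1,1,1,1,0,1,0

  [0] x  {0,1}  => 0  start
  [1] x  {0,1}  => 1  0->1 ok
  [2] x  {0,1}  => 0  1->0 ok
  [3] x  {0,1}  => 1  0->1 ok
  [4] x  {0,1}  => 1  1->1 ok
  [5] x  {0,1}  => 0  1->0 ok
  [6] x  {0,1}  => 1  0->1 ok
  [7] x  {0,1}  => 1  1->1 ok
  [8] x  {0,1}  => 0  1->0 ok
  [9] y  {2}  => 2  0->2 ok
  [10] y  {2}  => 2  2->2 ok
  [11] x  {0,1}  => 0  2->0 ok
  [12] x  {0,1}  => 1  0->1 ok
  [13] x  {0,1}  => 1  1->1 ok
  [14] x  {0,1}  => 0  1->0 ok
  [15] x  {0,1}  => 1  0->1 ok
  [16] x  {0,1}  => 1  1->1 ok
  [17] x  {0,1}  => 0  1->0 ok
  [18] y  {2}  => 2  0->2 ok
  [19] y  {2}  => 2  2->2 ok
  [20] x  {0,1}  => 0  2->0 ok
  [21] x  {0,1}  => 1  0->1 ok
  [22] x  {0,1}  => 0  1->0 ok
  [23] x  {0,1}  => 1  0->1 ok
  [24] x  {0,1}  => 1  1->1 ok
  [25] x  {0,1}  => 1  1->1 ok
  [26] x  {0,1}  => 1  1->1 ok
  [27] x  {0,1}  => 0  1->0 ok
  [28] x  {0,1}  => 1  0->1 ok
  [29] x  {0,1}  => 0  1->0 ok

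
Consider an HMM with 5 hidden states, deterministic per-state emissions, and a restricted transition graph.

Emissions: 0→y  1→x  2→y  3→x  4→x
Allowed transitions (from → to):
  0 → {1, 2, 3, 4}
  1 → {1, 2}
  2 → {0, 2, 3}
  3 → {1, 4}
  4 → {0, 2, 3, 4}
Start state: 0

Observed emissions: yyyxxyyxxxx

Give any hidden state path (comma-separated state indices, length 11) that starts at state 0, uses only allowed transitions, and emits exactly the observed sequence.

0,2,2,3,4,2,0,1,1,1,1

  t0 'y' -> {0,2}, take 0 (start)
  t1 'y' -> {0,2}, take 2 (0->2 ok)
  t2 'y' -> {0,2}, take 2 (2->2 ok)
  t3 'x' -> {1,3,4}, take 3 (2->3 ok)
  t4 'x' -> {1,3,4}, take 4 (3->4 ok)
  t5 'y' -> {0,2}, take 2 (4->2 ok)
  t6 'y' -> {0,2}, take 0 (2->0 ok)
  t7 'x' -> {1,3,4}, take 1 (0->1 ok)
  t8 'x' -> {1,3,4}, take 1 (1->1 ok)
  t9 'x' -> {1,3,4}, take 1 (1->1 ok)
  t10 'x' -> {1,3,4}, take 1 (1->1 ok)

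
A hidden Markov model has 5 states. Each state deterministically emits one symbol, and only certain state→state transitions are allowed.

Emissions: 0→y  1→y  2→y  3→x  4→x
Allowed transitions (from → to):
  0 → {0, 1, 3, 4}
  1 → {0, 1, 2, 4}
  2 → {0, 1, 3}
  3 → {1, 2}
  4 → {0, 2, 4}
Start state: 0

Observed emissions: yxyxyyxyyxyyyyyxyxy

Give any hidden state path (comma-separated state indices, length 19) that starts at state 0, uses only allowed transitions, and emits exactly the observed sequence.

  [0] y  {0,1,2}  => 0  start
  [1] x  {3,4}  => 3  0->3 ok
  [2] y  {0,1,2}  => 2  3->2 ok
  [3] x  {3,4}  => 3  2->3 ok
  [4] y  {0,1,2}  => 1  3->1 ok
  [5] y  {0,1,2}  => 2  1->2 ok
  [6] x  {3,4}  => 3  2->3 ok
  [7] y  {0,1,2}  => 1  3->1 ok
  [8] y  {0,1,2}  => 0  1->0 ok
  [9] x  {3,4}  => 3  0->3 ok
  [10] y  {0,1,2}  => 1  3->1 ok
  [11] y  {0,1,2}  => 2  1->2 ok
  [12] y  {0,1,2}  => 0  2->0 ok
  [13] y  {0,1,2}  => 0  0->0 ok
  [14] y  {0,1,2}  => 0  0->0 ok
  [15] x  {3,4}  => 3  0->3 ok
  [16] y  {0,1,2}  => 1  3->1 ok
  [17] x  {3,4}  => 4  1->4 ok
  [18] y  {0,1,2}  => 0  4->0 ok

0,3,2,3,1,2,3,1,0,3,1,2,0,0,0,3,1,4,0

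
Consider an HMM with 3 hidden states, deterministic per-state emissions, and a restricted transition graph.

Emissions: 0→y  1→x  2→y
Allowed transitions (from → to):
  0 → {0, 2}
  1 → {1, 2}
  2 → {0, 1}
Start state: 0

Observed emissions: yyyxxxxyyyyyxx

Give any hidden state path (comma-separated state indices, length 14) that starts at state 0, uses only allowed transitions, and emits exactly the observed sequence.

0,0,2,1,1,1,1,2,0,2,0,2,1,1

  0: obs=y cand={0,2} pick 0 [start]
  1: obs=y cand={0,2} pick 0 [0->0 ok]
  2: obs=y cand={0,2} pick 2 [0->2 ok]
  3: obs=x cand={1} pick 1 [2->1 ok]
  4: obs=x cand={1} pick 1 [1->1 ok]
  5: obs=x cand={1} pick 1 [1->1 ok]
  6: obs=x cand={1} pick 1 [1->1 ok]
  7: obs=y cand={0,2} pick 2 [1->2 ok]
  8: obs=y cand={0,2} pick 0 [2->0 ok]
  9: obs=y cand={0,2} pick 2 [0->2 ok]
  10: obs=y cand={0,2} pick 0 [2->0 ok]
  11: obs=y cand={0,2} pick 2 [0->2 ok]
  12: obs=x cand={1} pick 1 [2->1 ok]
  13: obs=x cand={1} pick 1 [1->1 ok]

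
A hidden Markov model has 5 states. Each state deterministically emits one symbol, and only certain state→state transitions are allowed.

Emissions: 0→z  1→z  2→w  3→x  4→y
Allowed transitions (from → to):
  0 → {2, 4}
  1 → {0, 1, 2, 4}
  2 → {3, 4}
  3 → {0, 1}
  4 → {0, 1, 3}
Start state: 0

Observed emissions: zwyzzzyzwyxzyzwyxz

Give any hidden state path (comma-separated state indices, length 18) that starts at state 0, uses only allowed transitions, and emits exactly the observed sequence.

0,2,4,1,1,0,4,0,2,4,3,0,4,0,2,4,3,1

  [0] z  {0,1}  => 0  start
  [1] w  {2}  => 2  0->2 ok
  [2] y  {4}  => 4  2->4 ok
  [3] z  {0,1}  => 1  4->1 ok
  [4] z  {0,1}  => 1  1->1 ok
  [5] z  {0,1}  => 0  1->0 ok
  [6] y  {4}  => 4  0->4 ok
  [7] z  {0,1}  => 0  4->0 ok
  [8] w  {2}  => 2  0->2 ok
  [9] y  {4}  => 4  2->4 ok
  [10] x  {3}  => 3  4->3 ok
  [11] z  {0,1}  => 0  3->0 ok
  [12] y  {4}  => 4  0->4 ok
  [13] z  {0,1}  => 0  4->0 ok
  [14] w  {2}  => 2  0->2 ok
  [15] y  {4}  => 4  2->4 ok
  [16] x  {3}  => 3  4->3 ok
  [17] z  {0,1}  => 1  3->1 ok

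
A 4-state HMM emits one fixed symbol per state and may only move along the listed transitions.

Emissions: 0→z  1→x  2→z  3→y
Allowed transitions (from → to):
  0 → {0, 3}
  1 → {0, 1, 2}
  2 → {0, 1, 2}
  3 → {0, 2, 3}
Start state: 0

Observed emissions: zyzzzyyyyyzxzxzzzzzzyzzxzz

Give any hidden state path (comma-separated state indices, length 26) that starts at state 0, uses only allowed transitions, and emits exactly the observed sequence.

  0: obs=z cand={0,2} pick 0 [start]
  1: obs=y cand={3} pick 3 [0->3 ok]
  2: obs=z cand={0,2} pick 2 [3->2 ok]
  3: obs=z cand={0,2} pick 0 [2->0 ok]
  4: obs=z cand={0,2} pick 0 [0->0 ok]
  5: obs=y cand={3} pick 3 [0->3 ok]
  6: obs=y cand={3} pick 3 [3->3 ok]
  7: obs=y cand={3} pick 3 [3->3 ok]
  8: obs=y cand={3} pick 3 [3->3 ok]
  9: obs=y cand={3} pick 3 [3->3 ok]
  10: obs=z cand={0,2} pick 2 [3->2 ok]
  11: obs=x cand={1} pick 1 [2->1 ok]
  12: obs=z cand={0,2} pick 2 [1->2 ok]
  13: obs=x cand={1} pick 1 [2->1 ok]
  14: obs=z cand={0,2} pick 0 [1->0 ok]
  15: obs=z cand={0,2} pick 0 [0->0 ok]
  16: obs=z cand={0,2} pick 0 [0->0 ok]
  17: obs=z cand={0,2} pick 0 [0->0 ok]
  18: obs=z cand={0,2} pick 0 [0->0 ok]
  19: obs=z cand={0,2} pick 0 [0->0 ok]
  20: obs=y cand={3} pick 3 [0->3 ok]
  21: obs=z cand={0,2} pick 2 [3->2 ok]
  22: obs=z cand={0,2} pick 2 [2->2 ok]
  23: obs=x cand={1} pick 1 [2->1 ok]
  24: obs=z cand={0,2} pick 0 [1->0 ok]
  25: obs=z cand={0,2} pick 0 [0->0 ok]

0,3,2,0,0,3,3,3,3,3,2,1,2,1,0,0,0,0,0,0,3,2,2,1,0,0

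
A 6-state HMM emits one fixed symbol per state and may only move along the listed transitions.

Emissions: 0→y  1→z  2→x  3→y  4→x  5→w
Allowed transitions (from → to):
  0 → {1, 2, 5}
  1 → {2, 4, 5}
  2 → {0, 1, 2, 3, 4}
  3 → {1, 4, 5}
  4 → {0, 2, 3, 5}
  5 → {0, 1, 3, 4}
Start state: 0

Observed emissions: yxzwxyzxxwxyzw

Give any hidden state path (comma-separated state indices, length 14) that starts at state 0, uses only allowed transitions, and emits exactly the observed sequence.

0,2,1,5,4,3,1,2,4,5,4,0,1,5

  [0] y  {0,3}  => 0  start
  [1] x  {2,4}  => 2  0->2 ok
  [2] z  {1}  => 1  2->1 ok
  [3] w  {5}  => 5  1->5 ok
  [4] x  {2,4}  => 4  5->4 ok
  [5] y  {0,3}  => 3  4->3 ok
  [6] z  {1}  => 1  3->1 ok
  [7] x  {2,4}  => 2  1->2 ok
  [8] x  {2,4}  => 4  2->4 ok
  [9] w  {5}  => 5  4->5 ok
  [10] x  {2,4}  => 4  5->4 ok
  [11] y  {0,3}  => 0  4->0 ok
  [12] z  {1}  => 1  0->1 ok
  [13] w  {5}  => 5  1->5 ok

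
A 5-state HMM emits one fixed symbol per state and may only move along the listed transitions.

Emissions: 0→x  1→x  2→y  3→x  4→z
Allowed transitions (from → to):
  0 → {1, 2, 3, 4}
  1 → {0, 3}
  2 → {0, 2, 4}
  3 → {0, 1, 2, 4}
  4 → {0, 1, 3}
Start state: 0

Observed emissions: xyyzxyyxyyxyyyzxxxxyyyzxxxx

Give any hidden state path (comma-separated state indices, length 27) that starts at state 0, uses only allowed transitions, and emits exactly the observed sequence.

0,2,2,4,0,2,2,0,2,2,0,2,2,2,4,1,0,1,0,2,2,2,4,1,0,1,0

  [0] x  {0,1,3}  => 0  start
  [1] y  {2}  => 2  0->2 ok
  [2] y  {2}  => 2  2->2 ok
  [3] z  {4}  => 4  2->4 ok
  [4] x  {0,1,3}  => 0  4->0 ok
  [5] y  {2}  => 2  0->2 ok
  [6] y  {2}  => 2  2->2 ok
  [7] x  {0,1,3}  => 0  2->0 ok
  [8] y  {2}  => 2  0->2 ok
  [9] y  {2}  => 2  2->2 ok
  [10] x  {0,1,3}  => 0  2->0 ok
  [11] y  {2}  => 2  0->2 ok
  [12] y  {2}  => 2  2->2 ok
  [13] y  {2}  => 2  2->2 ok
  [14] z  {4}  => 4  2->4 ok
  [15] x  {0,1,3}  => 1  4->1 ok
  [16] x  {0,1,3}  => 0  1->0 ok
  [17] x  {0,1,3}  => 1  0->1 ok
  [18] x  {0,1,3}  => 0  1->0 ok
  [19] y  {2}  => 2  0->2 ok
  [20] y  {2}  => 2  2->2 ok
  [21] y  {2}  => 2  2->2 ok
  [22] z  {4}  => 4  2->4 ok
  [23] x  {0,1,3}  => 1  4->1 ok
  [24] x  {0,1,3}  => 0  1->0 ok
  [25] x  {0,1,3}  => 1  0->1 ok
  [26] x  {0,1,3}  => 0  1->0 ok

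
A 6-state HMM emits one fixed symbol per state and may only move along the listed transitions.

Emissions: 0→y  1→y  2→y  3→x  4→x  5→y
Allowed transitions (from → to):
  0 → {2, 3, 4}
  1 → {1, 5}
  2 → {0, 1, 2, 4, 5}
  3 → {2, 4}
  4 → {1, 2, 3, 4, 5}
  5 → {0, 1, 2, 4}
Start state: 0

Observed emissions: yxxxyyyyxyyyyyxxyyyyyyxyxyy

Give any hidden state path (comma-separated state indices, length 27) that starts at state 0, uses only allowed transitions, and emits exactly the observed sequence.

  [0] y  {0,1,2,5}  => 0  start
  [1] x  {3,4}  => 3  0->3 ok
  [2] x  {3,4}  => 4  3->4 ok
  [3] x  {3,4}  => 3  4->3 ok
  [4] y  {0,1,2,5}  => 2  3->2 ok
  [5] y  {0,1,2,5}  => 0  2->0 ok
  [6] y  {0,1,2,5}  => 2  0->2 ok
  [7] y  {0,1,2,5}  => 0  2->0 ok
  [8] x  {3,4}  => 3  0->3 ok
  [9] y  {0,1,2,5}  => 2  3->2 ok
  [10] y  {0,1,2,5}  => 2  2->2 ok
  [11] y  {0,1,2,5}  => 2  2->2 ok
  [12] y  {0,1,2,5}  => 1  2->1 ok
  [13] y  {0,1,2,5}  => 5  1->5 ok
  [14] x  {3,4}  => 4  5->4 ok
  [15] x  {3,4}  => 4  4->4 ok
  [16] y  {0,1,2,5}  => 2  4->2 ok
  [17] y  {0,1,2,5}  => 5  2->5 ok
  [18] y  {0,1,2,5}  => 2  5->2 ok
  [19] y  {0,1,2,5}  => 0  2->0 ok
  [20] y  {0,1,2,5}  => 2  0->2 ok
  [21] y  {0,1,2,5}  => 0  2->0 ok
  [22] x  {3,4}  => 3  0->3 ok
  [23] y  {0,1,2,5}  => 2  3->2 ok
  [24] x  {3,4}  => 4  2->4 ok
  [25] y  {0,1,2,5}  => 5  4->5 ok
  [26] y  {0,1,2,5}  => 1  5->1 ok

0,3,4,3,2,0,2,0,3,2,2,2,1,5,4,4,2,5,2,0,2,0,3,2,4,5,1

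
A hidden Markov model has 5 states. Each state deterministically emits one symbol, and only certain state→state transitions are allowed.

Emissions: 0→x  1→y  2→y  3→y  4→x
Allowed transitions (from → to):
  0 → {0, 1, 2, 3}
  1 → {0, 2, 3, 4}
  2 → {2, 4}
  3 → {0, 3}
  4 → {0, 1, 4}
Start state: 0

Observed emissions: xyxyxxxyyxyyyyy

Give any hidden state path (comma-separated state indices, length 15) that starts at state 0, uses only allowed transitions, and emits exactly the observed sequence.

  pos 0: x in {0,4}, choose 0; start
  pos 1: y in {1,2,3}, choose 3; 0->3 ok
  pos 2: x in {0,4}, choose 0; 3->0 ok
  pos 3: y in {1,2,3}, choose 1; 0->1 ok
  pos 4: x in {0,4}, choose 4; 1->4 ok
  pos 5: x in {0,4}, choose 4; 4->4 ok
  pos 6: x in {0,4}, choose 0; 4->0 ok
  pos 7: y in {1,2,3}, choose 3; 0->3 ok
  pos 8: y in {1,2,3}, choose 3; 3->3 ok
  pos 9: x in {0,4}, choose 0; 3->0 ok
  pos 10: y in {1,2,3}, choose 2; 0->2 ok
  pos 11: y in {1,2,3}, choose 2; 2->2 ok
  pos 12: y in {1,2,3}, choose 2; 2->2 ok
  pos 13: y in {1,2,3}, choose 2; 2->2 ok
  pos 14: y in {1,2,3}, choose 2; 2->2 ok

0,3,0,1,4,4,0,3,3,0,2,2,2,2,2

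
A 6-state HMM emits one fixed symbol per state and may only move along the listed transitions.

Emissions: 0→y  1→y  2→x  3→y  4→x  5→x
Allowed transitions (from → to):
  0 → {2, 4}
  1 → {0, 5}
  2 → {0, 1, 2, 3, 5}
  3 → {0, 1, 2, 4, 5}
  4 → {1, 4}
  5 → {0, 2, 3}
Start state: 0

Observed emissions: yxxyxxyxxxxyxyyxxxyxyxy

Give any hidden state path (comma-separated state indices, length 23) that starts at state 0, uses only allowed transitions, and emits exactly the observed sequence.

0,2,2,1,5,2,1,5,2,5,2,0,2,3,0,2,2,2,0,2,0,2,1

  t0 'y' -> {0,1,3}, take 0 (start)
  t1 'x' -> {2,4,5}, take 2 (0->2 ok)
  t2 'x' -> {2,4,5}, take 2 (2->2 ok)
  t3 'y' -> {0,1,3}, take 1 (2->1 ok)
  t4 'x' -> {2,4,5}, take 5 (1->5 ok)
  t5 'x' -> {2,4,5}, take 2 (5->2 ok)
  t6 'y' -> {0,1,3}, take 1 (2->1 ok)
  t7 'x' -> {2,4,5}, take 5 (1->5 ok)
  t8 'x' -> {2,4,5}, take 2 (5->2 ok)
  t9 'x' -> {2,4,5}, take 5 (2->5 ok)
  t10 'x' -> {2,4,5}, take 2 (5->2 ok)
  t11 'y' -> {0,1,3}, take 0 (2->0 ok)
  t12 'x' -> {2,4,5}, take 2 (0->2 ok)
  t13 'y' -> {0,1,3}, take 3 (2->3 ok)
  t14 'y' -> {0,1,3}, take 0 (3->0 ok)
  t15 'x' -> {2,4,5}, take 2 (0->2 ok)
  t16 'x' -> {2,4,5}, take 2 (2->2 ok)
  t17 'x' -> {2,4,5}, take 2 (2->2 ok)
  t18 'y' -> {0,1,3}, take 0 (2->0 ok)
  t19 'x' -> {2,4,5}, take 2 (0->2 ok)
  t20 'y' -> {0,1,3}, take 0 (2->0 ok)
  t21 'x' -> {2,4,5}, take 2 (0->2 ok)
  t22 'y' -> {0,1,3}, take 1 (2->1 ok)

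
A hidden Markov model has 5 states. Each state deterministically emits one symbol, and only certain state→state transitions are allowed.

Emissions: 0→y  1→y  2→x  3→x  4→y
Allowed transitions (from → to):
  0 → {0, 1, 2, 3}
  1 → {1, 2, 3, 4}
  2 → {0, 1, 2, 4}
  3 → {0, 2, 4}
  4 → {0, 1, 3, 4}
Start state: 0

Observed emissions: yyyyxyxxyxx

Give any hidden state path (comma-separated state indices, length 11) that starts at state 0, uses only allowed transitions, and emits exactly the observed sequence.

0,0,0,1,3,0,2,2,0,3,2

  pos 0: y in {0,1,4}, choose 0; start
  pos 1: y in {0,1,4}, choose 0; 0->0 ok
  pos 2: y in {0,1,4}, choose 0; 0->0 ok
  pos 3: y in {0,1,4}, choose 1; 0->1 ok
  pos 4: x in {2,3}, choose 3; 1->3 ok
  pos 5: y in {0,1,4}, choose 0; 3->0 ok
  pos 6: x in {2,3}, choose 2; 0->2 ok
  pos 7: x in {2,3}, choose 2; 2->2 ok
  pos 8: y in {0,1,4}, choose 0; 2->0 ok
  pos 9: x in {2,3}, choose 3; 0->3 ok
  pos 10: x in {2,3}, choose 2; 3->2 ok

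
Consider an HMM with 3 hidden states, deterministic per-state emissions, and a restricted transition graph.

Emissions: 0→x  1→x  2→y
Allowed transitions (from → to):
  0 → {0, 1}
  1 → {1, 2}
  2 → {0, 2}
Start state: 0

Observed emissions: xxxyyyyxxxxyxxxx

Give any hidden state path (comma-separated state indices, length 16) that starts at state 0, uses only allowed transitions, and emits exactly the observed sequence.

  t0 'x' -> {0,1}, take 0 (start)
  t1 'x' -> {0,1}, take 1 (0->1 ok)
  t2 'x' -> {0,1}, take 1 (1->1 ok)
  t3 'y' -> {2}, take 2 (1->2 ok)
  t4 'y' -> {2}, take 2 (2->2 ok)
  t5 'y' -> {2}, take 2 (2->2 ok)
  t6 'y' -> {2}, take 2 (2->2 ok)
  t7 'x' -> {0,1}, take 0 (2->0 ok)
  t8 'x' -> {0,1}, take 1 (0->1 ok)
  t9 'x' -> {0,1}, take 1 (1->1 ok)
  t10 'x' -> {0,1}, take 1 (1->1 ok)
  t11 'y' -> {2}, take 2 (1->2 ok)
  t12 'x' -> {0,1}, take 0 (2->0 ok)
  t13 'x' -> {0,1}, take 0 (0->0 ok)
  t14 'x' -> {0,1}, take 0 (0->0 ok)
  t15 'x' -> {0,1}, take 0 (0->0 ok)

0,1,1,2,2,2,2,0,1,1,1,2,0,0,0,0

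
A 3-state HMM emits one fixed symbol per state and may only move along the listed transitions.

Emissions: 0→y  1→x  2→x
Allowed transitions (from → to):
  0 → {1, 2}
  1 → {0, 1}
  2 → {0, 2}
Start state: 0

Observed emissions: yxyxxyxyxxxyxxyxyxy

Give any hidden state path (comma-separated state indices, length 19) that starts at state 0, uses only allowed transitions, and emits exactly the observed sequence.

  t0 'y' -> {0}, take 0 (start)
  t1 'x' -> {1,2}, take 2 (0->2 ok)
  t2 'y' -> {0}, take 0 (2->0 ok)
  t3 'x' -> {1,2}, take 1 (0->1 ok)
  t4 'x' -> {1,2}, take 1 (1->1 ok)
  t5 'y' -> {0}, take 0 (1->0 ok)
  t6 'x' -> {1,2}, take 1 (0->1 ok)
  t7 'y' -> {0}, take 0 (1->0 ok)
  t8 'x' -> {1,2}, take 2 (0->2 ok)
  t9 'x' -> {1,2}, take 2 (2->2 ok)
  t10 'x' -> {1,2}, take 2 (2->2 ok)
  t11 'y' -> {0}, take 0 (2->0 ok)
  t12 'x' -> {1,2}, take 2 (0->2 ok)
  t13 'x' -> {1,2}, take 2 (2->2 ok)
  t14 'y' -> {0}, take 0 (2->0 ok)
  t15 'x' -> {1,2}, take 2 (0->2 ok)
  t16 'y' -> {0}, take 0 (2->0 ok)
  t17 'x' -> {1,2}, take 2 (0->2 ok)
  t18 'y' -> {0}, take 0 (2->0 ok)

0,2,0,1,1,0,1,0,2,2,2,0,2,2,0,2,0,2,0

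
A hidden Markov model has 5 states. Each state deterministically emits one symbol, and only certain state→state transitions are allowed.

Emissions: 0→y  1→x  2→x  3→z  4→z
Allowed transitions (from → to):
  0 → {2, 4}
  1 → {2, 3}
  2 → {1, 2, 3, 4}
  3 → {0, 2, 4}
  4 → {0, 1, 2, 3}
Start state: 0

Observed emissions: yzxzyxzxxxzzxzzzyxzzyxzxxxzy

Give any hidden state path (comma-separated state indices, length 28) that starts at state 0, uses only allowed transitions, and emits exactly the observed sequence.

0,4,2,4,0,2,4,2,2,1,3,4,1,3,4,3,0,2,3,4,0,2,3,2,1,2,3,0

  [0] y  {0}  => 0  start
  [1] z  {3,4}  => 4  0->4 ok
  [2] x  {1,2}  => 2  4->2 ok
  [3] z  {3,4}  => 4  2->4 ok
  [4] y  {0}  => 0  4->0 ok
  [5] x  {1,2}  => 2  0->2 ok
  [6] z  {3,4}  => 4  2->4 ok
  [7] x  {1,2}  => 2  4->2 ok
  [8] x  {1,2}  => 2  2->2 ok
  [9] x  {1,2}  => 1  2->1 ok
  [10] z  {3,4}  => 3  1->3 ok
  [11] z  {3,4}  => 4  3->4 ok
  [12] x  {1,2}  => 1  4->1 ok
  [13] z  {3,4}  => 3  1->3 ok
  [14] z  {3,4}  => 4  3->4 ok
  [15] z  {3,4}  => 3  4->3 ok
  [16] y  {0}  => 0  3->0 ok
  [17] x  {1,2}  => 2  0->2 ok
  [18] z  {3,4}  => 3  2->3 ok
  [19] z  {3,4}  => 4  3->4 ok
  [20] y  {0}  => 0  4->0 ok
  [21] x  {1,2}  => 2  0->2 ok
  [22] z  {3,4}  => 3  2->3 ok
  [23] x  {1,2}  => 2  3->2 ok
  [24] x  {1,2}  => 1  2->1 ok
  [25] x  {1,2}  => 2  1->2 ok
  [26] z  {3,4}  => 3  2->3 ok
  [27] y  {0}  => 0  3->0 ok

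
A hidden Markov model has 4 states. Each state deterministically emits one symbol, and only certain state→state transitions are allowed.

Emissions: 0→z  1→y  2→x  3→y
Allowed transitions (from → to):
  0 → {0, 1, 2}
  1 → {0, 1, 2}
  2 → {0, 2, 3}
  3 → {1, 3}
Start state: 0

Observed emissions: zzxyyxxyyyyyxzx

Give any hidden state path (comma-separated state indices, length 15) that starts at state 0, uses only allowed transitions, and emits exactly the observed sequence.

  0: obs=z cand={0} pick 0 [start]
  1: obs=z cand={0} pick 0 [0->0 ok]
  2: obs=x cand={2} pick 2 [0->2 ok]
  3: obs=y cand={1,3} pick 3 [2->3 ok]
  4: obs=y cand={1,3} pick 1 [3->1 ok]
  5: obs=x cand={2} pick 2 [1->2 ok]
  6: obs=x cand={2} pick 2 [2->2 ok]
  7: obs=y cand={1,3} pick 3 [2->3 ok]
  8: obs=y cand={1,3} pick 3 [3->3 ok]
  9: obs=y cand={1,3} pick 3 [3->3 ok]
  10: obs=y cand={1,3} pick 3 [3->3 ok]
  11: obs=y cand={1,3} pick 1 [3->1 ok]
  12: obs=x cand={2} pick 2 [1->2 ok]
  13: obs=z cand={0} pick 0 [2->0 ok]
  14: obs=x cand={2} pick 2 [0->2 ok]

0,0,2,3,1,2,2,3,3,3,3,1,2,0,2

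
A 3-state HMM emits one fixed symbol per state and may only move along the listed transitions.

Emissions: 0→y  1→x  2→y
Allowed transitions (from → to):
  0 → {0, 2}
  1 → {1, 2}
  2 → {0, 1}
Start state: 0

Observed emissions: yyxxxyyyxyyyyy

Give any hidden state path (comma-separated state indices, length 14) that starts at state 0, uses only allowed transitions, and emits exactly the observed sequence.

  [0] y  {0,2}  => 0  start
  [1] y  {0,2}  => 2  0->2 ok
  [2] x  {1}  => 1  2->1 ok
  [3] x  {1}  => 1  1->1 ok
  [4] x  {1}  => 1  1->1 ok
  [5] y  {0,2}  => 2  1->2 ok
  [6] y  {0,2}  => 0  2->0 ok
  [7] y  {0,2}  => 2  0->2 ok
  [8] x  {1}  => 1  2->1 ok
  [9] y  {0,2}  => 2  1->2 ok
  [10] y  {0,2}  => 0  2->0 ok
  [11] y  {0,2}  => 2  0->2 ok
  [12] y  {0,2}  => 0  2->0 ok
  [13] y  {0,2}  => 2  0->2 ok

0,2,1,1,1,2,0,2,1,2,0,2,0,2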